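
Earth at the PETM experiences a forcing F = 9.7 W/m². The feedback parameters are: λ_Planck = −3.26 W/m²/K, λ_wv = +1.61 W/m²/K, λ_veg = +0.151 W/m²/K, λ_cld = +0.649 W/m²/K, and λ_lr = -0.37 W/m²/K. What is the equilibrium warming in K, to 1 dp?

Net feedback parameter λ = (−3.26) + (+1.61) + (+0.151) + (+0.649) + (-0.37) = -1.22 W/m²/K.
ΔT = −F/λ = −9.7/(-1.22) = 8.0 K.

8.0 K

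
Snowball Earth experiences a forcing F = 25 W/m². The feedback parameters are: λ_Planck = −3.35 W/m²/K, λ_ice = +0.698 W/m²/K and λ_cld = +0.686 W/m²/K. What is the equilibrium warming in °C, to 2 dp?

Net feedback parameter λ = (−3.35) + (+0.698) + (+0.686) = -1.966 W/m²/K.
ΔT = −F/λ = −25/(-1.966) = 12.72 °C.

12.72 °C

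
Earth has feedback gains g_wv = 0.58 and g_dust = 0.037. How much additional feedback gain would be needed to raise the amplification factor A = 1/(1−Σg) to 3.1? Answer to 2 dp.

0.06

Current total gain = 0.617.
Target gain for A = 3.1: g* = 1 − 1/3.1 = 0.6774.
Additional gain needed = 0.6774 − 0.617 = 0.06.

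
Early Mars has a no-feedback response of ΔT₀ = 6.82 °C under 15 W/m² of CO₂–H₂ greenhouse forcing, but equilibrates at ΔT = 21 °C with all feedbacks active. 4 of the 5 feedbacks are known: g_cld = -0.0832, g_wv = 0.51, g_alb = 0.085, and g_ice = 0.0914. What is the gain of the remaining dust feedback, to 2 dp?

Amplification A = ΔT/ΔT₀ = 21/6.82 = 3.079.
Total gain g = 1 − 1/A = 1 − 1/3.079 = 0.6752.
Known gains sum to -0.0832 + 0.51 + 0.085 + 0.0914 = 0.6032.
g_dust = 0.6752 − 0.6032 = 0.07.

0.07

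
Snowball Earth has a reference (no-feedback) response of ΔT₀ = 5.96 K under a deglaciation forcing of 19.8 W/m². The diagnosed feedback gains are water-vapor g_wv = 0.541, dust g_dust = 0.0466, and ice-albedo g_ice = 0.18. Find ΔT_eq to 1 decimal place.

Total gain g = 0.541 + 0.0466 + 0.18 = 0.7676.
Amplification A = 1/(1 − 0.7676) = 4.303.
ΔT = 5.96 × 4.303 = 25.6 K.

25.6 K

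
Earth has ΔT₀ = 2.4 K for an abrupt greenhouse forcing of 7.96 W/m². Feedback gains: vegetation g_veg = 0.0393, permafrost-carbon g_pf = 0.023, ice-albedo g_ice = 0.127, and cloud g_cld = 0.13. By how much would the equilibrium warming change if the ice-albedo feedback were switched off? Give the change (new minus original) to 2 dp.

Original: g = 0.3193, ΔT = 2.4/(1−0.3193) = 3.5258 K.
Without ice-albedo: g' = 0.1923, ΔT' = 2.4/(1−0.1923) = 2.9714 K.
Change = 2.9714 − 3.5258 = -0.55 K.

-0.55 K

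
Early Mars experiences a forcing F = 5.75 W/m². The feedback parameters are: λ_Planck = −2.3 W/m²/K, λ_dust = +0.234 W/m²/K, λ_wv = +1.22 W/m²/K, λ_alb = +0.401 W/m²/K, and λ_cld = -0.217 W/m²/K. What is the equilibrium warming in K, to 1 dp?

Net feedback parameter λ = (−2.3) + (+0.234) + (+1.22) + (+0.401) + (-0.217) = -0.662 W/m²/K.
ΔT = −F/λ = −5.75/(-0.662) = 8.7 K.

8.7 K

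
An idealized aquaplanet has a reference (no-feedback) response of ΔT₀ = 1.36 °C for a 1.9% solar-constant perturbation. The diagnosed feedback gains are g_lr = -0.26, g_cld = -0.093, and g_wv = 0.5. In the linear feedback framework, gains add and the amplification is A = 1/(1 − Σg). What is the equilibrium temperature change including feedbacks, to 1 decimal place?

1.6 °C

Total gain g = -0.26 − 0.093 + 0.5 = 0.147.
Amplification A = 1/(1 − 0.147) = 1.172.
ΔT = 1.36 × 1.172 = 1.6 °C.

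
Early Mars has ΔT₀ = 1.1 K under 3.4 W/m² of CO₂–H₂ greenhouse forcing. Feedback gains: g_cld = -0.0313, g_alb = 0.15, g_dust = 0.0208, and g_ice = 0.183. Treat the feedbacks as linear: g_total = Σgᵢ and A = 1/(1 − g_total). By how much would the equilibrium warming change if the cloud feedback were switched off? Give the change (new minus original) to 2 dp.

0.08 K

Original: g = 0.3225, ΔT = 1.1/(1−0.3225) = 1.6236 K.
Without cloud: g' = 0.3538, ΔT' = 1.1/(1−0.3538) = 1.7023 K.
Change = 1.7023 − 1.6236 = 0.08 K.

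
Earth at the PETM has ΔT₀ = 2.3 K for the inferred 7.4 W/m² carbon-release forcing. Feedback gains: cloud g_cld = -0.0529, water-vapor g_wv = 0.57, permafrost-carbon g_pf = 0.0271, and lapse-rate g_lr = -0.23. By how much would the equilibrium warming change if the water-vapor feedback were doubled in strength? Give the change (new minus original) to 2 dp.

Original: g = 0.3142, ΔT = 2.3/(1−0.3142) = 3.3537 K.
With doubled water-vapor: g' = 0.8842, ΔT' = 2.3/(1−0.8842) = 19.8618 K.
Change = 19.8618 − 3.3537 = 16.51 K.

16.51 K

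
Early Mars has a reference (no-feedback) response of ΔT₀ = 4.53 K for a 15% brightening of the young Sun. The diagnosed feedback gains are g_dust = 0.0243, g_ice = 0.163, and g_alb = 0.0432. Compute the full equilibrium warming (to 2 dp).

Total gain g = 0.0243 + 0.163 + 0.0432 = 0.2305.
Amplification A = 1/(1 − 0.2305) = 1.3.
ΔT = 4.53 × 1.3 = 5.89 K.

5.89 K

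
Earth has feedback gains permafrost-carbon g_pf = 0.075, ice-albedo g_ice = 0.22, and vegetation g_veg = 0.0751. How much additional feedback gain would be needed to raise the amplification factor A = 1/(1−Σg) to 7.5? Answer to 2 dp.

0.50

Current total gain = 0.3701.
Target gain for A = 7.5: g* = 1 − 1/7.5 = 0.8667.
Additional gain needed = 0.8667 − 0.3701 = 0.50.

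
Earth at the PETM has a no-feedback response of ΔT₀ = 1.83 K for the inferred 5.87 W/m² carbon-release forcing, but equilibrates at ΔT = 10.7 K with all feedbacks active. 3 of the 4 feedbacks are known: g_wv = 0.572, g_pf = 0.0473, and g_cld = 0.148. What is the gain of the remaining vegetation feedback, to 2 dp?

0.06

Amplification A = ΔT/ΔT₀ = 10.7/1.83 = 5.847.
Total gain g = 1 − 1/A = 1 − 1/5.847 = 0.829.
Known gains sum to 0.572 + 0.0473 + 0.148 = 0.7673.
g_veg = 0.829 − 0.7673 = 0.06.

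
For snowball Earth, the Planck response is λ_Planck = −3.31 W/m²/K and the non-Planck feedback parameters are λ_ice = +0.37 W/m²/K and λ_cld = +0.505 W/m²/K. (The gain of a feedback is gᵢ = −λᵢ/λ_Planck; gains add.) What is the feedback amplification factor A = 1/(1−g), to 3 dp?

1.359

Convert to gains: g_ice = 0.37/3.31 = 0.1118; g_cld = 0.505/3.31 = 0.1526.
Total gain g = 0.2644.
A = 1/(1 − 0.2644) = 1.359.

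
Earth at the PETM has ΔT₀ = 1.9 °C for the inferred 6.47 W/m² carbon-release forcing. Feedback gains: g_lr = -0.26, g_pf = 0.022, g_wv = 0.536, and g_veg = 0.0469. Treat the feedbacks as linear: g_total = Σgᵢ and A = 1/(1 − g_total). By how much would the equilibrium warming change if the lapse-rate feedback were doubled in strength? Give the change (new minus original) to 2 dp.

-0.82 °C

Original: g = 0.3449, ΔT = 1.9/(1−0.3449) = 2.9003 °C.
With doubled lapse-rate: g' = 0.0849, ΔT' = 1.9/(1−0.0849) = 2.0763 °C.
Change = 2.0763 − 2.9003 = -0.82 °C.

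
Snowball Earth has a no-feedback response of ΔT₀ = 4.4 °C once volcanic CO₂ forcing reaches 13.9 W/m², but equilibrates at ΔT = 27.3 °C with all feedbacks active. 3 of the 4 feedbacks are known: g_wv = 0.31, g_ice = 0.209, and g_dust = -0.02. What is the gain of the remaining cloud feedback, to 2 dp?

0.34

Amplification A = ΔT/ΔT₀ = 27.3/4.4 = 6.205.
Total gain g = 1 − 1/A = 1 − 1/6.205 = 0.8388.
Known gains sum to 0.31 + 0.209 − 0.02 = 0.499.
g_cld = 0.8388 − 0.499 = 0.34.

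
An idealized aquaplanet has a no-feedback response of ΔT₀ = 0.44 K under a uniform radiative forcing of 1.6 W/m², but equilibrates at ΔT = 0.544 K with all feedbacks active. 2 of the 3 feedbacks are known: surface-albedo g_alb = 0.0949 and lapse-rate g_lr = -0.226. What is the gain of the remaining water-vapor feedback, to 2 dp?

Amplification A = ΔT/ΔT₀ = 0.544/0.44 = 1.236.
Total gain g = 1 − 1/A = 1 − 1/1.236 = 0.1909.
Known gains sum to 0.0949 − 0.226 = -0.1311.
g_wv = 0.1909 + 0.1311 = 0.32.

0.32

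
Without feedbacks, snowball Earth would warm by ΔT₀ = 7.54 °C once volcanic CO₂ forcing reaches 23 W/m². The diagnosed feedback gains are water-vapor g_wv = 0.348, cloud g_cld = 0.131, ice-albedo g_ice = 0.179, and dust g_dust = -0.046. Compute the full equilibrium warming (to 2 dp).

Total gain g = 0.348 + 0.131 + 0.179 − 0.046 = 0.612.
Amplification A = 1/(1 − 0.612) = 2.577.
ΔT = 7.54 × 2.577 = 19.43 °C.

19.43 °C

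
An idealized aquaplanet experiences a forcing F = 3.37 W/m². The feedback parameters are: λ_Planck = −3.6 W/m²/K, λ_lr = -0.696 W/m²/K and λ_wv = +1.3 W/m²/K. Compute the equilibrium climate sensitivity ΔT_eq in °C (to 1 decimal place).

Net feedback parameter λ = (−3.6) + (-0.696) + (+1.3) = -2.996 W/m²/K.
ΔT = −F/λ = −3.37/(-2.996) = 1.1 °C.

1.1 °C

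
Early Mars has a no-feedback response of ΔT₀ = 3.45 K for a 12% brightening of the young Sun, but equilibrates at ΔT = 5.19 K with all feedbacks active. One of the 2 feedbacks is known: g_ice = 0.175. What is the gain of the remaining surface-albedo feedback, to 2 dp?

Amplification A = ΔT/ΔT₀ = 5.19/3.45 = 1.504.
Total gain g = 1 − 1/A = 1 − 1/1.504 = 0.3351.
The known gain is 0.175.
g_alb = 0.3351 − 0.175 = 0.16.

0.16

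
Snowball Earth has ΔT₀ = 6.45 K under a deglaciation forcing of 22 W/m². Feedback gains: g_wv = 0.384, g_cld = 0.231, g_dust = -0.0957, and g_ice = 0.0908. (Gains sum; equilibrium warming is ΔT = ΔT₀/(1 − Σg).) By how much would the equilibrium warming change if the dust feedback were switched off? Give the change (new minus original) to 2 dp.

Original: g = 0.6101, ΔT = 6.45/(1−0.6101) = 16.5427 K.
Without dust: g' = 0.7058, ΔT' = 6.45/(1−0.7058) = 21.9239 K.
Change = 21.9239 − 16.5427 = 5.38 K.

5.38 K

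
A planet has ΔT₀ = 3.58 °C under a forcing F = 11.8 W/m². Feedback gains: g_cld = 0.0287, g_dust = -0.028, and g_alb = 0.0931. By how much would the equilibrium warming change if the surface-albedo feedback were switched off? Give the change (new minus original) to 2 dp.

Original: g = 0.0938, ΔT = 3.58/(1−0.0938) = 3.9506 °C.
Without surface-albedo: g' = 0.0007, ΔT' = 3.58/(1−0.0007) = 3.5825 °C.
Change = 3.5825 − 3.9506 = -0.37 °C.

-0.37 °C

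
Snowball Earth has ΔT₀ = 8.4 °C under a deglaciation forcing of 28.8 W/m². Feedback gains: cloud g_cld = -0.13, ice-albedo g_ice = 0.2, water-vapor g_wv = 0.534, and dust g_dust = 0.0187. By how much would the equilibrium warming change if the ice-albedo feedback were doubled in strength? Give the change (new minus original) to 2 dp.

25.11 °C

Original: g = 0.6227, ΔT = 8.4/(1−0.6227) = 22.2635 °C.
With doubled ice-albedo: g' = 0.8227, ΔT' = 8.4/(1−0.8227) = 47.3773 °C.
Change = 47.3773 − 22.2635 = 25.11 °C.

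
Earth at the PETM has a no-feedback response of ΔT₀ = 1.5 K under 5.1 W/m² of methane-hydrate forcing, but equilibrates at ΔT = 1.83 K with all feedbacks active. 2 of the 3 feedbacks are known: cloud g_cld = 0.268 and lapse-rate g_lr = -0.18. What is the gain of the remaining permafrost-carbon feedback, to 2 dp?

Amplification A = ΔT/ΔT₀ = 1.83/1.5 = 1.22.
Total gain g = 1 − 1/A = 1 − 1/1.22 = 0.1803.
Known gains sum to 0.268 − 0.18 = 0.088.
g_pf = 0.1803 − 0.088 = 0.09.

0.09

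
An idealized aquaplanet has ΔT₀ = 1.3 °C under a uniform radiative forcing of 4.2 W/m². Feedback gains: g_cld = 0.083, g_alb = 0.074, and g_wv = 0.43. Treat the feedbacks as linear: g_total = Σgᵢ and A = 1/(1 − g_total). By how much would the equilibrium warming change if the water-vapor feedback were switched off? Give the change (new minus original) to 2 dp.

-1.61 °C

Original: g = 0.587, ΔT = 1.3/(1−0.587) = 3.1477 °C.
Without water-vapor: g' = 0.157, ΔT' = 1.3/(1−0.157) = 1.5421 °C.
Change = 1.5421 − 3.1477 = -1.61 °C.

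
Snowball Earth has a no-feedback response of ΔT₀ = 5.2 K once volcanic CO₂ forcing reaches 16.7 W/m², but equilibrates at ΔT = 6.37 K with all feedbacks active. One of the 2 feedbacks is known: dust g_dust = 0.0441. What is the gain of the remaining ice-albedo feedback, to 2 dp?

Amplification A = ΔT/ΔT₀ = 6.37/5.2 = 1.225.
Total gain g = 1 − 1/A = 1 − 1/1.225 = 0.1837.
The known gain is 0.0441.
g_ice = 0.1837 − 0.0441 = 0.14.

0.14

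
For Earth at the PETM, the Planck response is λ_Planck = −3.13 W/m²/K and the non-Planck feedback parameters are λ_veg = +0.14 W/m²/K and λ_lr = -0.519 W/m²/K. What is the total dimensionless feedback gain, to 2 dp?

Convert to gains: g_veg = 0.14/3.13 = 0.04473; g_lr = -0.519/3.13 = -0.1658.
Total gain g = -0.12107.

-0.12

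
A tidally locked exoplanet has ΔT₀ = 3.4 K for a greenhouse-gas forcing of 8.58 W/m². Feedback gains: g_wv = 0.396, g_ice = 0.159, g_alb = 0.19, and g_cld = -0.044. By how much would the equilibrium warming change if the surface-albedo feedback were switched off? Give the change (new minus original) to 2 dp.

Original: g = 0.701, ΔT = 3.4/(1−0.701) = 11.3712 K.
Without surface-albedo: g' = 0.511, ΔT' = 3.4/(1−0.511) = 6.9530 K.
Change = 6.9530 − 11.3712 = -4.42 K.

-4.42 K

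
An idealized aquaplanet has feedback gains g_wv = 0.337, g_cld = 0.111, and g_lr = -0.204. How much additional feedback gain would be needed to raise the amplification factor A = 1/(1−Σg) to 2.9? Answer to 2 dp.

Current total gain = 0.244.
Target gain for A = 2.9: g* = 1 − 1/2.9 = 0.6552.
Additional gain needed = 0.6552 − 0.244 = 0.41.

0.41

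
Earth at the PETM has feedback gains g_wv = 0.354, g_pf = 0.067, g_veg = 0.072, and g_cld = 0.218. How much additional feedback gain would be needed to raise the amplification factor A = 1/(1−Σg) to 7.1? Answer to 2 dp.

Current total gain = 0.711.
Target gain for A = 7.1: g* = 1 − 1/7.1 = 0.8592.
Additional gain needed = 0.8592 − 0.711 = 0.15.

0.15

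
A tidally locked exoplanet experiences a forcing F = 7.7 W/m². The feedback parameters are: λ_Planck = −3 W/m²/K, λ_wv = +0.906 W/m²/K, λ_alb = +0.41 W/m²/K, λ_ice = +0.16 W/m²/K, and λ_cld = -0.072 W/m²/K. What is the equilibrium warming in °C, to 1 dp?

4.8 °C

Net feedback parameter λ = (−3) + (+0.906) + (+0.41) + (+0.16) + (-0.072) = -1.596 W/m²/K.
ΔT = −F/λ = −7.7/(-1.596) = 4.8 °C.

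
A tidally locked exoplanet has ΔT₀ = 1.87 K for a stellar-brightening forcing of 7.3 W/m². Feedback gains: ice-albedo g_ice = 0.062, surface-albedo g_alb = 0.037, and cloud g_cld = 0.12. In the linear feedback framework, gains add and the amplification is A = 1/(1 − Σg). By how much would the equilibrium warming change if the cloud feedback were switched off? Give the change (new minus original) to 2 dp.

-0.32 K

Original: g = 0.219, ΔT = 1.87/(1−0.219) = 2.3944 K.
Without cloud: g' = 0.099, ΔT' = 1.87/(1−0.099) = 2.0755 K.
Change = 2.0755 − 2.3944 = -0.32 K.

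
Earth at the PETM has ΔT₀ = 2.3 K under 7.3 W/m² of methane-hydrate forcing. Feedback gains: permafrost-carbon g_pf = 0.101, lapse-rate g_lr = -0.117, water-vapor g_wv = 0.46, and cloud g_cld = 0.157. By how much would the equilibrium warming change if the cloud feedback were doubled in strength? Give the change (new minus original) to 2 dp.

3.74 K

Original: g = 0.601, ΔT = 2.3/(1−0.601) = 5.7644 K.
With doubled cloud: g' = 0.758, ΔT' = 2.3/(1−0.758) = 9.5041 K.
Change = 9.5041 − 5.7644 = 3.74 K.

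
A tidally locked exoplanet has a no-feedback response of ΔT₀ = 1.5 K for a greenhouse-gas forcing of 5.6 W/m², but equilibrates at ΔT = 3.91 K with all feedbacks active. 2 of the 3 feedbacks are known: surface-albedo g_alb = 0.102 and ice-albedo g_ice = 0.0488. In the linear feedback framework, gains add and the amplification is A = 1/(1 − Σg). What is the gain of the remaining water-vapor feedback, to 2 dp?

0.47

Amplification A = ΔT/ΔT₀ = 3.91/1.5 = 2.607.
Total gain g = 1 − 1/A = 1 − 1/2.607 = 0.6164.
Known gains sum to 0.102 + 0.0488 = 0.1508.
g_wv = 0.6164 − 0.1508 = 0.47.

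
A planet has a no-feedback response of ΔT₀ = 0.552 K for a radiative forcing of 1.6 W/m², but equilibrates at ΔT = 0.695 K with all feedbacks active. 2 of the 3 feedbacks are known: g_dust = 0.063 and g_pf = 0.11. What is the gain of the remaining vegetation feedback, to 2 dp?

0.03

Amplification A = ΔT/ΔT₀ = 0.695/0.552 = 1.259.
Total gain g = 1 − 1/A = 1 − 1/1.259 = 0.2057.
Known gains sum to 0.063 + 0.11 = 0.173.
g_veg = 0.2057 − 0.173 = 0.03.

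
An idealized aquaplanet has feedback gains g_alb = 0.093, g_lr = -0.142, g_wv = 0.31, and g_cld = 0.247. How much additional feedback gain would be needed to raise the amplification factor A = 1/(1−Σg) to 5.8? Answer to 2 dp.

Current total gain = 0.508.
Target gain for A = 5.8: g* = 1 − 1/5.8 = 0.8276.
Additional gain needed = 0.8276 − 0.508 = 0.32.

0.32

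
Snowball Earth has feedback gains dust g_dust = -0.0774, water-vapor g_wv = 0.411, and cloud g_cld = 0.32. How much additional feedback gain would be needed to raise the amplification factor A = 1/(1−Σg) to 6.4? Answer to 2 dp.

Current total gain = 0.6536.
Target gain for A = 6.4: g* = 1 − 1/6.4 = 0.8438.
Additional gain needed = 0.8438 − 0.6536 = 0.19.

0.19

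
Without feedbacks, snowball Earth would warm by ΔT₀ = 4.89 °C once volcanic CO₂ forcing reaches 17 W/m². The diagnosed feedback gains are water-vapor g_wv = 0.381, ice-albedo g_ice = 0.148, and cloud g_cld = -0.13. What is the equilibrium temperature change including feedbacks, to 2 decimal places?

Total gain g = 0.381 + 0.148 − 0.13 = 0.399.
Amplification A = 1/(1 − 0.399) = 1.664.
ΔT = 4.89 × 1.664 = 8.14 °C.

8.14 °C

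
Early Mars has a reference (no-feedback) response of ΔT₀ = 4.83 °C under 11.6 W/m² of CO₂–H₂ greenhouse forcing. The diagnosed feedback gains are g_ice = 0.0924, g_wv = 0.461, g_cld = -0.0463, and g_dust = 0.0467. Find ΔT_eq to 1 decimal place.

Total gain g = 0.0924 + 0.461 − 0.0463 + 0.0467 = 0.5538.
Amplification A = 1/(1 − 0.5538) = 2.241.
ΔT = 4.83 × 2.241 = 10.8 °C.

10.8 °C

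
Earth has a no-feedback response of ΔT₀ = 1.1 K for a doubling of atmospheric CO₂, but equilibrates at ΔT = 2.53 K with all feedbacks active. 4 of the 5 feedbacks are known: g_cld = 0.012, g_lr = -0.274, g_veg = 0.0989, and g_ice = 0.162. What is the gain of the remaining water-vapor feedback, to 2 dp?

0.57

Amplification A = ΔT/ΔT₀ = 2.53/1.1 = 2.3.
Total gain g = 1 − 1/A = 1 − 1/2.3 = 0.5652.
Known gains sum to 0.012 − 0.274 + 0.0989 + 0.162 = -0.0011.
g_wv = 0.5652 + 0.0011 = 0.57.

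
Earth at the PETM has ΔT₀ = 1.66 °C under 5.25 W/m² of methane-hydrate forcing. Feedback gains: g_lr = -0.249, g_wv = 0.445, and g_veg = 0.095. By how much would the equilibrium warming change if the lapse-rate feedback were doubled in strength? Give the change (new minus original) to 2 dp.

Original: g = 0.291, ΔT = 1.66/(1−0.291) = 2.3413 °C.
With doubled lapse-rate: g' = 0.042, ΔT' = 1.66/(1−0.042) = 1.7328 °C.
Change = 1.7328 − 2.3413 = -0.61 °C.

-0.61 °C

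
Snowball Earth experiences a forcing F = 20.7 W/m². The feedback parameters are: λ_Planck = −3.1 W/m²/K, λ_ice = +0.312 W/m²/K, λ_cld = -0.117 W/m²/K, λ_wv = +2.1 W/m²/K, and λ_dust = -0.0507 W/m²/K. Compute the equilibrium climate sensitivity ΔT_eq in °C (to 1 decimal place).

Net feedback parameter λ = (−3.1) + (+0.312) + (-0.117) + (+2.1) + (-0.0507) = -0.8557 W/m²/K.
ΔT = −F/λ = −20.7/(-0.8557) = 24.2 °C.

24.2 °C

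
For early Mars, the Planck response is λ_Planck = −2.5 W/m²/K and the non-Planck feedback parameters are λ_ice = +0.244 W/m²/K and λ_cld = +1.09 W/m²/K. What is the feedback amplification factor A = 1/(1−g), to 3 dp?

2.144

Convert to gains: g_ice = 0.244/2.5 = 0.0976; g_cld = 1.09/2.5 = 0.436.
Total gain g = 0.5336.
A = 1/(1 − 0.5336) = 2.144.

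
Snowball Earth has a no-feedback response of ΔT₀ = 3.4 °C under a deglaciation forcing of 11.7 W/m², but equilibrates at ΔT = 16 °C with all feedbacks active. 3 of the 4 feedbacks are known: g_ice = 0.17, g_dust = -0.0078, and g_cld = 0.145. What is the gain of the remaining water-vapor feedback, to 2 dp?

Amplification A = ΔT/ΔT₀ = 16/3.4 = 4.706.
Total gain g = 1 − 1/A = 1 − 1/4.706 = 0.7875.
Known gains sum to 0.17 − 0.0078 + 0.145 = 0.3072.
g_wv = 0.7875 − 0.3072 = 0.48.

0.48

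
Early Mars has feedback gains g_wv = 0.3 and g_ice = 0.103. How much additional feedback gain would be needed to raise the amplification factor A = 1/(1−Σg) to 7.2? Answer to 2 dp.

Current total gain = 0.403.
Target gain for A = 7.2: g* = 1 − 1/7.2 = 0.8611.
Additional gain needed = 0.8611 − 0.403 = 0.46.

0.46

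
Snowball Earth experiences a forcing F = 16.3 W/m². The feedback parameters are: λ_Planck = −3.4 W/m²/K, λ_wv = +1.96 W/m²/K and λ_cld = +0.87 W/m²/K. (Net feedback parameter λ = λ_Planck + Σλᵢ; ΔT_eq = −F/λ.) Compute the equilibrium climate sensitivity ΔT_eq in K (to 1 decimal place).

Net feedback parameter λ = (−3.4) + (+1.96) + (+0.87) = -0.57 W/m²/K.
ΔT = −F/λ = −16.3/(-0.57) = 28.6 K.

28.6 K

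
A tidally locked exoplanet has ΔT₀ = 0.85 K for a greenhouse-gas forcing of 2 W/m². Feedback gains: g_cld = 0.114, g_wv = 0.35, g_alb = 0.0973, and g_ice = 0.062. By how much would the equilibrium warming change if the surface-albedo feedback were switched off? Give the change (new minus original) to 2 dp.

Original: g = 0.6233, ΔT = 0.85/(1−0.6233) = 2.2564 K.
Without surface-albedo: g' = 0.526, ΔT' = 0.85/(1−0.526) = 1.7932 K.
Change = 1.7932 − 2.2564 = -0.46 K.

-0.46 K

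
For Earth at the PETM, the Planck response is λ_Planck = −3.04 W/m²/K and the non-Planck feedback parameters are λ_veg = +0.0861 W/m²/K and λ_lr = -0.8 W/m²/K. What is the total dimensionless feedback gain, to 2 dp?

-0.23

Convert to gains: g_veg = 0.0861/3.04 = 0.02832; g_lr = -0.8/3.04 = -0.2632.
Total gain g = -0.23488.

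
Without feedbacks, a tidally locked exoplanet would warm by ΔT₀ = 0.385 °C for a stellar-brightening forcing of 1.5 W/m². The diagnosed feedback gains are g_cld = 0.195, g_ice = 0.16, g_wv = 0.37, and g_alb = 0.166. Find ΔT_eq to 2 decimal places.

3.53 °C

Total gain g = 0.195 + 0.16 + 0.37 + 0.166 = 0.891.
Amplification A = 1/(1 − 0.891) = 9.174.
ΔT = 0.385 × 9.174 = 3.53 °C.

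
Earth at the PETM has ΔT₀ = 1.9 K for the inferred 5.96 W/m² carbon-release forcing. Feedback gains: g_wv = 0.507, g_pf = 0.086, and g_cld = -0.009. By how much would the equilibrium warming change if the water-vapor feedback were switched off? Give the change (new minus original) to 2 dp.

Original: g = 0.584, ΔT = 1.9/(1−0.584) = 4.5673 K.
Without water-vapor: g' = 0.077, ΔT' = 1.9/(1−0.077) = 2.0585 K.
Change = 2.0585 − 4.5673 = -2.51 K.

-2.51 K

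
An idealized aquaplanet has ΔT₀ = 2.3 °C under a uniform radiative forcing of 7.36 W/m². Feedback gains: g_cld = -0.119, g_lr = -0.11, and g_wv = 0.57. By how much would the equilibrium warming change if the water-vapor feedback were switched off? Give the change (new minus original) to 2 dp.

-1.62 °C

Original: g = 0.341, ΔT = 2.3/(1−0.341) = 3.4901 °C.
Without water-vapor: g' = -0.229, ΔT' = 2.3/(1+0.229) = 1.8714 °C.
Change = 1.8714 − 3.4901 = -1.62 °C.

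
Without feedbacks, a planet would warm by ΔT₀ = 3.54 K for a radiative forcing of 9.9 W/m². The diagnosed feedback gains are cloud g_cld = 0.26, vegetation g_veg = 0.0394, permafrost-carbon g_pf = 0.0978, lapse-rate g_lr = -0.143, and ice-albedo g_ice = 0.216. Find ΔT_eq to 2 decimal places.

6.68 K

Total gain g = 0.26 + 0.0394 + 0.0978 − 0.143 + 0.216 = 0.4702.
Amplification A = 1/(1 − 0.4702) = 1.888.
ΔT = 3.54 × 1.888 = 6.68 K.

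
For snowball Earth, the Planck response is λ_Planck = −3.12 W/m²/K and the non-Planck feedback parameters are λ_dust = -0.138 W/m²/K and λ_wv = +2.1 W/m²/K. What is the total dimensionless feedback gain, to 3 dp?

Convert to gains: g_dust = -0.138/3.12 = -0.04423; g_wv = 2.1/3.12 = 0.6731.
Total gain g = 0.62887.

0.629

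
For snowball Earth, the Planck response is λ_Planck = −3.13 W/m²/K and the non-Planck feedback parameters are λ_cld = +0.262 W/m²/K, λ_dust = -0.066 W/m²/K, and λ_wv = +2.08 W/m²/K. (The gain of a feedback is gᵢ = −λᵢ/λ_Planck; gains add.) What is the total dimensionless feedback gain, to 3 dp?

0.727

Convert to gains: g_cld = 0.262/3.13 = 0.08371; g_dust = -0.066/3.13 = -0.02109; g_wv = 2.08/3.13 = 0.6645.
Total gain g = 0.72712.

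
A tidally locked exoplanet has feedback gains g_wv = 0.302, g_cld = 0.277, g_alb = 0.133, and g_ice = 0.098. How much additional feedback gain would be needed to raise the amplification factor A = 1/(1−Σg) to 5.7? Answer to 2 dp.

0.01

Current total gain = 0.81.
Target gain for A = 5.7: g* = 1 − 1/5.7 = 0.8246.
Additional gain needed = 0.8246 − 0.81 = 0.01.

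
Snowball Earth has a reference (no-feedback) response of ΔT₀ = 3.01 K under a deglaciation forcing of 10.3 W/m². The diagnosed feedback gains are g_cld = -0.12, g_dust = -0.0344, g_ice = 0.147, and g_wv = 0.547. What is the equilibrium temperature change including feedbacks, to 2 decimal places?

6.54 K

Total gain g = -0.12 − 0.0344 + 0.147 + 0.547 = 0.5396.
Amplification A = 1/(1 − 0.5396) = 2.172.
ΔT = 3.01 × 2.172 = 6.54 K.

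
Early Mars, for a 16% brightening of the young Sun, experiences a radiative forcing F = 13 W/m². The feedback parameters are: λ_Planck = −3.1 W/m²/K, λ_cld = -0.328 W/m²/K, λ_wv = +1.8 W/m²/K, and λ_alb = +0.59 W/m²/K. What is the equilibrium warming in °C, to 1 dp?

12.5 °C

Net feedback parameter λ = (−3.1) + (-0.328) + (+1.8) + (+0.59) = -1.038 W/m²/K.
ΔT = −F/λ = −13/(-1.038) = 12.5 °C.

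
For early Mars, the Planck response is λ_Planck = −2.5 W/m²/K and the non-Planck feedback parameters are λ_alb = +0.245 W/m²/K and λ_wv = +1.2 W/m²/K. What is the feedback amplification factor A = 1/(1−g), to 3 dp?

2.370

Convert to gains: g_alb = 0.245/2.5 = 0.098; g_wv = 1.2/2.5 = 0.48.
Total gain g = 0.578.
A = 1/(1 − 0.578) = 2.370.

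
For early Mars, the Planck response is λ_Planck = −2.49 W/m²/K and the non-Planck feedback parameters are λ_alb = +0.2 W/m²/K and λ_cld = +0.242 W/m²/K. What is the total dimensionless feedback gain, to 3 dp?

Convert to gains: g_alb = 0.2/2.49 = 0.08032; g_cld = 0.242/2.49 = 0.09719.
Total gain g = 0.17751.

0.178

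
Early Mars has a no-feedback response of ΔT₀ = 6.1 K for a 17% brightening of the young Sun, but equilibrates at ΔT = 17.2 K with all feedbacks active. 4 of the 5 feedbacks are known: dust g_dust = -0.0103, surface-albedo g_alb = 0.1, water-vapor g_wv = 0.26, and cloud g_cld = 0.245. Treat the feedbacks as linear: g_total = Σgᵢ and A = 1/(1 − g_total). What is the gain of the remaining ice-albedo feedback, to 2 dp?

Amplification A = ΔT/ΔT₀ = 17.2/6.1 = 2.82.
Total gain g = 1 − 1/A = 1 − 1/2.82 = 0.6454.
Known gains sum to -0.0103 + 0.1 + 0.26 + 0.245 = 0.5947.
g_ice = 0.6454 − 0.5947 = 0.05.

0.05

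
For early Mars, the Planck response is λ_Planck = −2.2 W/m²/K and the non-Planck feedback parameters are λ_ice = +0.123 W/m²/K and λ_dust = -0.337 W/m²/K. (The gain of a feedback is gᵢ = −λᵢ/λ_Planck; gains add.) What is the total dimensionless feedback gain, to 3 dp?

-0.097

Convert to gains: g_ice = 0.123/2.2 = 0.05591; g_dust = -0.337/2.2 = -0.1532.
Total gain g = -0.09729.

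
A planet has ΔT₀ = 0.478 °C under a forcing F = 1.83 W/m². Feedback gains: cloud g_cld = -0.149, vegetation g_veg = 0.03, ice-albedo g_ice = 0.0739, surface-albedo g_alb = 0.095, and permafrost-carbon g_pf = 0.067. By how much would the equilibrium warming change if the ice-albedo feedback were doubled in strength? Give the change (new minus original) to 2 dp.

Original: g = 0.1169, ΔT = 0.478/(1−0.1169) = 0.5413 °C.
With doubled ice-albedo: g' = 0.1908, ΔT' = 0.478/(1−0.1908) = 0.5907 °C.
Change = 0.5907 − 0.5413 = 0.05 °C.

0.05 °C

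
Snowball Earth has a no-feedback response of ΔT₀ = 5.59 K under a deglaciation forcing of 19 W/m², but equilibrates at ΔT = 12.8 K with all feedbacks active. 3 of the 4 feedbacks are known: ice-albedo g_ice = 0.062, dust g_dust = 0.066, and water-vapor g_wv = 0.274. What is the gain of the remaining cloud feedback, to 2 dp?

0.16

Amplification A = ΔT/ΔT₀ = 12.8/5.59 = 2.29.
Total gain g = 1 − 1/A = 1 − 1/2.29 = 0.5633.
Known gains sum to 0.062 + 0.066 + 0.274 = 0.402.
g_cld = 0.5633 − 0.402 = 0.16.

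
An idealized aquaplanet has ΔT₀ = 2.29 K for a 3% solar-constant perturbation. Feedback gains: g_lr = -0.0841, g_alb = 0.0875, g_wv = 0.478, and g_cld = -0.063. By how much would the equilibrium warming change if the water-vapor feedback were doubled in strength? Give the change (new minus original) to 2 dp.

Original: g = 0.4184, ΔT = 2.29/(1−0.4184) = 3.9374 K.
With doubled water-vapor: g' = 0.8964, ΔT' = 2.29/(1−0.8964) = 22.1042 K.
Change = 22.1042 − 3.9374 = 18.17 K.

18.17 K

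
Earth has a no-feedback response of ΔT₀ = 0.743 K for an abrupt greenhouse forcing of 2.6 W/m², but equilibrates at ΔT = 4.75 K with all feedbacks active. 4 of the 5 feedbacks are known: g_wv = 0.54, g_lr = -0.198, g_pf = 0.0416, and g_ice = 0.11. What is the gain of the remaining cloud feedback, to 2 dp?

0.35

Amplification A = ΔT/ΔT₀ = 4.75/0.743 = 6.393.
Total gain g = 1 − 1/A = 1 − 1/6.393 = 0.8436.
Known gains sum to 0.54 − 0.198 + 0.0416 + 0.11 = 0.4936.
g_cld = 0.8436 − 0.4936 = 0.35.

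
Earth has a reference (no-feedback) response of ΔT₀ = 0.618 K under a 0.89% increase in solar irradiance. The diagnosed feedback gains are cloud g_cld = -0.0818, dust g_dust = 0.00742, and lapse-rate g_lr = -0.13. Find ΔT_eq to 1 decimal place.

0.5 K

Total gain g = -0.0818 + 0.00742 − 0.13 = -0.20438.
Amplification A = 1/(1 + 0.20438) = 0.8303.
ΔT = 0.618 × 0.8303 = 0.5 K.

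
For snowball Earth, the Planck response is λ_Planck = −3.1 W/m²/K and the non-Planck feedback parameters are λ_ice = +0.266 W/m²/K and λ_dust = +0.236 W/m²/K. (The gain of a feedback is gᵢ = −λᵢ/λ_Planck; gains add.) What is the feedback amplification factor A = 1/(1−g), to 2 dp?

Convert to gains: g_ice = 0.266/3.1 = 0.08581; g_dust = 0.236/3.1 = 0.07613.
Total gain g = 0.16194.
A = 1/(1 − 0.16194) = 1.19.

1.19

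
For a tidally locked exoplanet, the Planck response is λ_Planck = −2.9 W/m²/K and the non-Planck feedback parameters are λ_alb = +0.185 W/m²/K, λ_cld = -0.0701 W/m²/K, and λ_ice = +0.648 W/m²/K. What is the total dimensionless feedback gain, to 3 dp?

0.263

Convert to gains: g_alb = 0.185/2.9 = 0.06379; g_cld = -0.0701/2.9 = -0.02417; g_ice = 0.648/2.9 = 0.2234.
Total gain g = 0.26302.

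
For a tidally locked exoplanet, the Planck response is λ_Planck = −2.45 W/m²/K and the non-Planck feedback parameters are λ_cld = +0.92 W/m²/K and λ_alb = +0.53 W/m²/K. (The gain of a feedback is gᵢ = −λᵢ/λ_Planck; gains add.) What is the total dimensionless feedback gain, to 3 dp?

Convert to gains: g_cld = 0.92/2.45 = 0.3755; g_alb = 0.53/2.45 = 0.2163.
Total gain g = 0.5918.

0.592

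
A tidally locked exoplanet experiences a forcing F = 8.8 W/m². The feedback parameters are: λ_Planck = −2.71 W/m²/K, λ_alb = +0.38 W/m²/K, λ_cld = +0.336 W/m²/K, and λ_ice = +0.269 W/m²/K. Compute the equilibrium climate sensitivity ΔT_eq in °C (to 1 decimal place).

5.1 °C

Net feedback parameter λ = (−2.71) + (+0.38) + (+0.336) + (+0.269) = -1.725 W/m²/K.
ΔT = −F/λ = −8.8/(-1.725) = 5.1 °C.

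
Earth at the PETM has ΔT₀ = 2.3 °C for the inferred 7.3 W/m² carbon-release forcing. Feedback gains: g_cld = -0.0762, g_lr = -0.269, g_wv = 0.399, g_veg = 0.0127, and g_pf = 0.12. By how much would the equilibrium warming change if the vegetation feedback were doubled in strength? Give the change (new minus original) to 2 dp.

Original: g = 0.1865, ΔT = 2.3/(1−0.1865) = 2.8273 °C.
With doubled vegetation: g' = 0.1992, ΔT' = 2.3/(1−0.1992) = 2.8721 °C.
Change = 2.8721 − 2.8273 = 0.04 °C.

0.04 °C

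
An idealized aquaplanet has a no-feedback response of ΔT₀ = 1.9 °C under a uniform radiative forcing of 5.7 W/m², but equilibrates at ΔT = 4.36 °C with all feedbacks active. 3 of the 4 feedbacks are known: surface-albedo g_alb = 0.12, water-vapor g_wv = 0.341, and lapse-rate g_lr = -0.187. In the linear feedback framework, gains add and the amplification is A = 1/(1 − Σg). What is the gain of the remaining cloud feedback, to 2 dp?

Amplification A = ΔT/ΔT₀ = 4.36/1.9 = 2.295.
Total gain g = 1 − 1/A = 1 − 1/2.295 = 0.5643.
Known gains sum to 0.12 + 0.341 − 0.187 = 0.274.
g_cld = 0.5643 − 0.274 = 0.29.

0.29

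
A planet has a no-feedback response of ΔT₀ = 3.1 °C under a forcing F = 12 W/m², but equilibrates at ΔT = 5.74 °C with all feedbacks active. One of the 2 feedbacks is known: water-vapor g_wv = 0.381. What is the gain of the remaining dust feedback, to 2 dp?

0.08

Amplification A = ΔT/ΔT₀ = 5.74/3.1 = 1.852.
Total gain g = 1 − 1/A = 1 − 1/1.852 = 0.46.
The known gain is 0.381.
g_dust = 0.46 − 0.381 = 0.08.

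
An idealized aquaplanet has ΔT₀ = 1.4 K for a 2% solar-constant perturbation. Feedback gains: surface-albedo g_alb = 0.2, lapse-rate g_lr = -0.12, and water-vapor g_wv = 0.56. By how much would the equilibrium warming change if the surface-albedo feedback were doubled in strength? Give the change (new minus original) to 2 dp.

Original: g = 0.64, ΔT = 1.4/(1−0.64) = 3.8889 K.
With doubled surface-albedo: g' = 0.84, ΔT' = 1.4/(1−0.84) = 8.7500 K.
Change = 8.7500 − 3.8889 = 4.86 K.

4.86 K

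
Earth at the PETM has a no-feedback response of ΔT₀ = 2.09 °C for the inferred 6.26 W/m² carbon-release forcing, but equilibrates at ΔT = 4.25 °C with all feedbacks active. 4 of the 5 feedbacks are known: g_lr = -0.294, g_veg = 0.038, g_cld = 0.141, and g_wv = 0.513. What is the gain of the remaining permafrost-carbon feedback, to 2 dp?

Amplification A = ΔT/ΔT₀ = 4.25/2.09 = 2.033.
Total gain g = 1 − 1/A = 1 − 1/2.033 = 0.5081.
Known gains sum to -0.294 + 0.038 + 0.141 + 0.513 = 0.398.
g_pf = 0.5081 − 0.398 = 0.11.

0.11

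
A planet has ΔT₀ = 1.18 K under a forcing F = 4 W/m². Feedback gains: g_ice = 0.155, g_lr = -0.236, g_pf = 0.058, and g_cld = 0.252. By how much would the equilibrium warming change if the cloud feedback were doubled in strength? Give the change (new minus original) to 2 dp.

0.74 K

Original: g = 0.229, ΔT = 1.18/(1−0.229) = 1.5305 K.
With doubled cloud: g' = 0.481, ΔT' = 1.18/(1−0.481) = 2.2736 K.
Change = 2.2736 − 1.5305 = 0.74 K.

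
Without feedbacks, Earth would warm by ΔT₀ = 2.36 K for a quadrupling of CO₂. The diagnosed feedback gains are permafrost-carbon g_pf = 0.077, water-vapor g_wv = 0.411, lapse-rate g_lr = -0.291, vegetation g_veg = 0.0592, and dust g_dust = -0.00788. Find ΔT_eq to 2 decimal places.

3.14 K

Total gain g = 0.077 + 0.411 − 0.291 + 0.0592 − 0.00788 = 0.24832.
Amplification A = 1/(1 − 0.24832) = 1.33.
ΔT = 2.36 × 1.33 = 3.14 K.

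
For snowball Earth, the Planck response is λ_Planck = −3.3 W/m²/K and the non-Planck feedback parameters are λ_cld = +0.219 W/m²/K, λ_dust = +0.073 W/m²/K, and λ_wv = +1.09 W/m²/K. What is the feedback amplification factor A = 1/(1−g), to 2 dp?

1.72

Convert to gains: g_cld = 0.219/3.3 = 0.06636; g_dust = 0.073/3.3 = 0.02212; g_wv = 1.09/3.3 = 0.3303.
Total gain g = 0.41878.
A = 1/(1 − 0.41878) = 1.72.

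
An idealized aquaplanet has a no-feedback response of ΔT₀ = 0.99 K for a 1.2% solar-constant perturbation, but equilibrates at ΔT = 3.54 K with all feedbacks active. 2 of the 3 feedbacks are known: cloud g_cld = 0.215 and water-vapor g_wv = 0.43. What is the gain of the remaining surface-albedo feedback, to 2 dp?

Amplification A = ΔT/ΔT₀ = 3.54/0.99 = 3.576.
Total gain g = 1 − 1/A = 1 − 1/3.576 = 0.7204.
Known gains sum to 0.215 + 0.43 = 0.645.
g_alb = 0.7204 − 0.645 = 0.08.

0.08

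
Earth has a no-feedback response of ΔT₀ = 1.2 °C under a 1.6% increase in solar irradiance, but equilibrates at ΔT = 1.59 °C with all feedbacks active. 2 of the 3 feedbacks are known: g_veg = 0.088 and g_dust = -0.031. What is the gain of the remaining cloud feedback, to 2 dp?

0.19

Amplification A = ΔT/ΔT₀ = 1.59/1.2 = 1.325.
Total gain g = 1 − 1/A = 1 − 1/1.325 = 0.2453.
Known gains sum to 0.088 − 0.031 = 0.057.
g_cld = 0.2453 − 0.057 = 0.19.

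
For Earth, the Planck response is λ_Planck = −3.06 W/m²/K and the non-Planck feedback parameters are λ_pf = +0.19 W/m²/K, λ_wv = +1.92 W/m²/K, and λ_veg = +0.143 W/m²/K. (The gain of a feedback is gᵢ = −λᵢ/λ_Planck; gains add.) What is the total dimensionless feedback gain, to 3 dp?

Convert to gains: g_pf = 0.19/3.06 = 0.06209; g_wv = 1.92/3.06 = 0.6275; g_veg = 0.143/3.06 = 0.04673.
Total gain g = 0.73632.

0.736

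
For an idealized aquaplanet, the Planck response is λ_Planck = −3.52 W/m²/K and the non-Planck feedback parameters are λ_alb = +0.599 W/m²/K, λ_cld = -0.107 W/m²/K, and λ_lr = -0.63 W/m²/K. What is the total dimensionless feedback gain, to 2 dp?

Convert to gains: g_alb = 0.599/3.52 = 0.1702; g_cld = -0.107/3.52 = -0.0304; g_lr = -0.63/3.52 = -0.179.
Total gain g = -0.0392.

-0.04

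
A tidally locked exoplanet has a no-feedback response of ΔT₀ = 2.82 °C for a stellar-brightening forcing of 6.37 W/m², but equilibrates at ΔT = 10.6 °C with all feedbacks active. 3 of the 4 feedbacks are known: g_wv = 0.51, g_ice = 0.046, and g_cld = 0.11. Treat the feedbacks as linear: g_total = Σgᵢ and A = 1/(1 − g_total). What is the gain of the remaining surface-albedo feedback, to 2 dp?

Amplification A = ΔT/ΔT₀ = 10.6/2.82 = 3.759.
Total gain g = 1 − 1/A = 1 − 1/3.759 = 0.734.
Known gains sum to 0.51 + 0.046 + 0.11 = 0.666.
g_alb = 0.734 − 0.666 = 0.07.

0.07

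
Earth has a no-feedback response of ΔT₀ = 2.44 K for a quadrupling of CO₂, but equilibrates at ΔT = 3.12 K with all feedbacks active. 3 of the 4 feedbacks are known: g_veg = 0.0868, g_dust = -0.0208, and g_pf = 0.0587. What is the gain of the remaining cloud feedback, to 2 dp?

Amplification A = ΔT/ΔT₀ = 3.12/2.44 = 1.279.
Total gain g = 1 − 1/A = 1 − 1/1.279 = 0.2181.
Known gains sum to 0.0868 − 0.0208 + 0.0587 = 0.1247.
g_cld = 0.2181 − 0.1247 = 0.09.

0.09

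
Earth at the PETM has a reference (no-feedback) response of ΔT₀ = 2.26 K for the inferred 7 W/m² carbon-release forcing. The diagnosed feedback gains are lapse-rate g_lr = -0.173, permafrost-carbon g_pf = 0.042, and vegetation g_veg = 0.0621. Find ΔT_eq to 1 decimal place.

Total gain g = -0.173 + 0.042 + 0.0621 = -0.0689.
Amplification A = 1/(1 + 0.0689) = 0.9355.
ΔT = 2.26 × 0.9355 = 2.1 K.

2.1 K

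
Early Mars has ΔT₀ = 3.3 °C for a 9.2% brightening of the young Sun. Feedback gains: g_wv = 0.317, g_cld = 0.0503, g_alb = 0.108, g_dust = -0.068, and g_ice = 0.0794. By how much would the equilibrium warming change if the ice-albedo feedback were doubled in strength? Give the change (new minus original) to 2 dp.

1.18 °C

Original: g = 0.4867, ΔT = 3.3/(1−0.4867) = 6.4290 °C.
With doubled ice-albedo: g' = 0.5661, ΔT' = 3.3/(1−0.5661) = 7.6054 °C.
Change = 7.6054 − 6.4290 = 1.18 °C.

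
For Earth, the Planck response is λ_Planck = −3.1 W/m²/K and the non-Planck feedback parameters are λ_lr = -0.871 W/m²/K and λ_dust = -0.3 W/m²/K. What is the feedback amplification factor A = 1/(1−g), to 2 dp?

Convert to gains: g_lr = -0.871/3.1 = -0.281; g_dust = -0.3/3.1 = -0.09677.
Total gain g = -0.37777.
A = 1/(1 + 0.37777) = 0.73.

0.73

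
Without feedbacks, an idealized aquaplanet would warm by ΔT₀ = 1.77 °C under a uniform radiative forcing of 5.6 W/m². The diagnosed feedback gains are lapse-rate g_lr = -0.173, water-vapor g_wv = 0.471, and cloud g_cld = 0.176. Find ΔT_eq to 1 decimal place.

Total gain g = -0.173 + 0.471 + 0.176 = 0.474.
Amplification A = 1/(1 − 0.474) = 1.901.
ΔT = 1.77 × 1.901 = 3.4 °C.

3.4 °C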